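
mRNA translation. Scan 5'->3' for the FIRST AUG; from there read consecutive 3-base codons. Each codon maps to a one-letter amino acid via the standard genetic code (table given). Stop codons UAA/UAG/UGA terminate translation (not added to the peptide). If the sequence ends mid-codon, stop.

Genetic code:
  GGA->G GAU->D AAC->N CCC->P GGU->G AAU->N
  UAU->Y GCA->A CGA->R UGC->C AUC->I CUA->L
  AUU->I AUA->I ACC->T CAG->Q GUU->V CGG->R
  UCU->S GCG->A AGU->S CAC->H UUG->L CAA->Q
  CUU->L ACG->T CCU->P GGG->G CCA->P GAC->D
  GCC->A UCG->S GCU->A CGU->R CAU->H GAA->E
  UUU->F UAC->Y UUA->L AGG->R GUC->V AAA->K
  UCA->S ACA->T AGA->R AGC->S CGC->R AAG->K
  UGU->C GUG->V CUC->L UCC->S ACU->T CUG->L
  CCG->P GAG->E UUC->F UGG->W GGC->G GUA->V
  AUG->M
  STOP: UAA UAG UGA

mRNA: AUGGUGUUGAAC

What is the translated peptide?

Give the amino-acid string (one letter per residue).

Answer: MVLN

Derivation:
start AUG at pos 0
pos 0: AUG -> M; peptide=M
pos 3: GUG -> V; peptide=MV
pos 6: UUG -> L; peptide=MVL
pos 9: AAC -> N; peptide=MVLN
pos 12: only 0 nt remain (<3), stop (end of mRNA)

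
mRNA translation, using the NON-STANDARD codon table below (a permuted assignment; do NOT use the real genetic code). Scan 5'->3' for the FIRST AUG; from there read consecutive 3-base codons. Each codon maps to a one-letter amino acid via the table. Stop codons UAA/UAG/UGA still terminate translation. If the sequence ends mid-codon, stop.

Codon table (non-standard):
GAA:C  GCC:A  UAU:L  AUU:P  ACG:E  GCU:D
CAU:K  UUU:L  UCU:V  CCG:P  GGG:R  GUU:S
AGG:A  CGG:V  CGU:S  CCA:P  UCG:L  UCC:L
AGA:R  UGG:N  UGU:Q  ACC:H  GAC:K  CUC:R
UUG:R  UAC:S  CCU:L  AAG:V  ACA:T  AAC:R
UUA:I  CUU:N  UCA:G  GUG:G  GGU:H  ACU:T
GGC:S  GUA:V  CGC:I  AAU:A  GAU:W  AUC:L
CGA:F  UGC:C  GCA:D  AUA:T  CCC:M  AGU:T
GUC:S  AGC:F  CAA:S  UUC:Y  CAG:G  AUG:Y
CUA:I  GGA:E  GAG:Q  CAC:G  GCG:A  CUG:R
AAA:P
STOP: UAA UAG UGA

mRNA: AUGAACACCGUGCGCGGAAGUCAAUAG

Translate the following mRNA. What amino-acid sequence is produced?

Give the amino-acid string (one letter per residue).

start AUG at pos 0
pos 0: AUG -> Y; peptide=Y
pos 3: AAC -> R; peptide=YR
pos 6: ACC -> H; peptide=YRH
pos 9: GUG -> G; peptide=YRHG
pos 12: CGC -> I; peptide=YRHGI
pos 15: GGA -> E; peptide=YRHGIE
pos 18: AGU -> T; peptide=YRHGIET
pos 21: CAA -> S; peptide=YRHGIETS
pos 24: UAG -> STOP

Answer: YRHGIETS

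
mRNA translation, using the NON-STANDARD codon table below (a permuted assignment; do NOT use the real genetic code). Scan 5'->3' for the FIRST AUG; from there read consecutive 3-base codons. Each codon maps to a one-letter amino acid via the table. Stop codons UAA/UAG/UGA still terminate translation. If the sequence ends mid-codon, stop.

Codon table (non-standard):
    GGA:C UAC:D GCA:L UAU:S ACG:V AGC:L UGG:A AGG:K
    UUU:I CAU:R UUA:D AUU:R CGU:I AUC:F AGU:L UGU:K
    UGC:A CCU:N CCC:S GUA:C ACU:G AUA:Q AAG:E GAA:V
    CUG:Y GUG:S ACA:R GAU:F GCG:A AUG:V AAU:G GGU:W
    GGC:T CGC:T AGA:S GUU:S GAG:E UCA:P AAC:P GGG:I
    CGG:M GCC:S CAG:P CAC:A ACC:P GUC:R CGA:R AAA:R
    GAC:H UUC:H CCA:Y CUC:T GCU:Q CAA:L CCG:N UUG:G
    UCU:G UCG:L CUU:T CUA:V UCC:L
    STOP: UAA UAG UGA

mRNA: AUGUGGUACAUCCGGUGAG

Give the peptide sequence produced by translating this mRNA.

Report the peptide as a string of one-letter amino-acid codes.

Answer: VADFM

Derivation:
start AUG at pos 0
pos 0: AUG -> V; peptide=V
pos 3: UGG -> A; peptide=VA
pos 6: UAC -> D; peptide=VAD
pos 9: AUC -> F; peptide=VADF
pos 12: CGG -> M; peptide=VADFM
pos 15: UGA -> STOP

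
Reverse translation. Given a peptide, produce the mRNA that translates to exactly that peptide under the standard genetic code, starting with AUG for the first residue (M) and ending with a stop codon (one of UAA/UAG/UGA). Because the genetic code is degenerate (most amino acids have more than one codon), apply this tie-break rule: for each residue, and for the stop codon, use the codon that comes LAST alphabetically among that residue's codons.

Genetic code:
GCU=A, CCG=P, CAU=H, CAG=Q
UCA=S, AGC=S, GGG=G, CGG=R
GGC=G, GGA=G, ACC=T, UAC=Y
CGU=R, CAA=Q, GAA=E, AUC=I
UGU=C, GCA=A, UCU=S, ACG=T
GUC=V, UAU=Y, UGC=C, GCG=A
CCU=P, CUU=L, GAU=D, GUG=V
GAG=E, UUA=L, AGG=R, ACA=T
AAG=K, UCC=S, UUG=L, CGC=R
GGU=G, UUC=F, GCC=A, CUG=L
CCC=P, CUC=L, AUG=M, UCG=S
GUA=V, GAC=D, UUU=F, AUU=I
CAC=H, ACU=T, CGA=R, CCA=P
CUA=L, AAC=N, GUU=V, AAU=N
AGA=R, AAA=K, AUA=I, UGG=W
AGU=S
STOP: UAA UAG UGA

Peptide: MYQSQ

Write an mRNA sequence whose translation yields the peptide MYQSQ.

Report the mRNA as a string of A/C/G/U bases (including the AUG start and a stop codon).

residue 1: M -> AUG (start codon)
residue 2: Y codons sorted = UAC,UAU -> pick last = UAU
residue 3: Q codons sorted = CAA,CAG -> pick last = CAG
residue 4: S codons sorted = AGC,AGU,UCA,UCC,UCG,UCU -> pick last = UCU
residue 5: Q codons sorted = CAA,CAG -> pick last = CAG
terminator: stop codons sorted = UAA,UAG,UGA -> pick last = UGA

Answer: mRNA: AUGUAUCAGUCUCAGUGA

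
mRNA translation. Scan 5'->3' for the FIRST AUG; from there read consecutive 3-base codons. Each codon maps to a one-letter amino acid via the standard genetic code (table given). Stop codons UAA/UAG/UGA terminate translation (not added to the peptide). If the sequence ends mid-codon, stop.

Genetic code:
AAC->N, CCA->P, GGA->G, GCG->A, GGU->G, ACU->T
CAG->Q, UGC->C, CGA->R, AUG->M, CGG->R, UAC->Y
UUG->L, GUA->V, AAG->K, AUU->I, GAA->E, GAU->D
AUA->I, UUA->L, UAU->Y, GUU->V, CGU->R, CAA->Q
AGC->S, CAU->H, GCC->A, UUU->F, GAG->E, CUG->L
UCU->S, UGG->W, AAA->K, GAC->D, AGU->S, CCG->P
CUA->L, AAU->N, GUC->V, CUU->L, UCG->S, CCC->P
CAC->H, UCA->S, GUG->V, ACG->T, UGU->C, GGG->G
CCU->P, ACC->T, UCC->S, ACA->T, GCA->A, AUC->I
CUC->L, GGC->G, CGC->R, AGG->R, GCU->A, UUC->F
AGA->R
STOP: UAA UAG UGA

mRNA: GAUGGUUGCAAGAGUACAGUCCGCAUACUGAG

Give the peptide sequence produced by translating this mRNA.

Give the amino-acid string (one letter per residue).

Answer: MVARVQSAY

Derivation:
start AUG at pos 1
pos 1: AUG -> M; peptide=M
pos 4: GUU -> V; peptide=MV
pos 7: GCA -> A; peptide=MVA
pos 10: AGA -> R; peptide=MVAR
pos 13: GUA -> V; peptide=MVARV
pos 16: CAG -> Q; peptide=MVARVQ
pos 19: UCC -> S; peptide=MVARVQS
pos 22: GCA -> A; peptide=MVARVQSA
pos 25: UAC -> Y; peptide=MVARVQSAY
pos 28: UGA -> STOP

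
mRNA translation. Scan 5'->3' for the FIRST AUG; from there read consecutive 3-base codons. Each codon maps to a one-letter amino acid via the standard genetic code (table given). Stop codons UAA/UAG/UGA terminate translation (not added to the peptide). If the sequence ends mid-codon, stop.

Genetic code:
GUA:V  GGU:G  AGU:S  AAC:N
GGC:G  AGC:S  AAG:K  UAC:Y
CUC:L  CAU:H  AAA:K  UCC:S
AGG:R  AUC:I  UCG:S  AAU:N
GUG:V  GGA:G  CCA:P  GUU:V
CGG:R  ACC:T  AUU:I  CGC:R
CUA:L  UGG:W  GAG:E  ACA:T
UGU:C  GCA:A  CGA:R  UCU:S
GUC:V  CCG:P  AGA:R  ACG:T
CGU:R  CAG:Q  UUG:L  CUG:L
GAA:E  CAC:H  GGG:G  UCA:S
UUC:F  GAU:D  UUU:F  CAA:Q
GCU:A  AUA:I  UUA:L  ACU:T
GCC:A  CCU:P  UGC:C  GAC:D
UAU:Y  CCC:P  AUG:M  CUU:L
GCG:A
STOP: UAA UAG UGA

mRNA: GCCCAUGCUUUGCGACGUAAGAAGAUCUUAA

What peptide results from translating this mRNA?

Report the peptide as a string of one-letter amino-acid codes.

start AUG at pos 4
pos 4: AUG -> M; peptide=M
pos 7: CUU -> L; peptide=ML
pos 10: UGC -> C; peptide=MLC
pos 13: GAC -> D; peptide=MLCD
pos 16: GUA -> V; peptide=MLCDV
pos 19: AGA -> R; peptide=MLCDVR
pos 22: AGA -> R; peptide=MLCDVRR
pos 25: UCU -> S; peptide=MLCDVRRS
pos 28: UAA -> STOP

Answer: MLCDVRRS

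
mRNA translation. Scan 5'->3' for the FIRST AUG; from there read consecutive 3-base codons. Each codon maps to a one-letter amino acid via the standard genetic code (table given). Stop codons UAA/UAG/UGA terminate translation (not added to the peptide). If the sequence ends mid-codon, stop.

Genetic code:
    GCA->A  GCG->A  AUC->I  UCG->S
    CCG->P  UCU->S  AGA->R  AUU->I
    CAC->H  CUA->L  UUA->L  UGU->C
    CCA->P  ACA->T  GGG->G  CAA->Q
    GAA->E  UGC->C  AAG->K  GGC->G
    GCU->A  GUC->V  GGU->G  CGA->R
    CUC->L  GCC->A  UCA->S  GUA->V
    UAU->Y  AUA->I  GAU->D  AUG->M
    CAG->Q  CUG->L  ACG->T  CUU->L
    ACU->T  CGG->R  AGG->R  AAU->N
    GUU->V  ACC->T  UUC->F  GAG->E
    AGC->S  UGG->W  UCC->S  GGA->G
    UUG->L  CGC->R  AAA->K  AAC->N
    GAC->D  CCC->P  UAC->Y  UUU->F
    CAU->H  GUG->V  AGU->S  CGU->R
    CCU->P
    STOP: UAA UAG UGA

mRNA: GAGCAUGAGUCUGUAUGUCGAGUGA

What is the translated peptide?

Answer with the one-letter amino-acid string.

start AUG at pos 4
pos 4: AUG -> M; peptide=M
pos 7: AGU -> S; peptide=MS
pos 10: CUG -> L; peptide=MSL
pos 13: UAU -> Y; peptide=MSLY
pos 16: GUC -> V; peptide=MSLYV
pos 19: GAG -> E; peptide=MSLYVE
pos 22: UGA -> STOP

Answer: MSLYVE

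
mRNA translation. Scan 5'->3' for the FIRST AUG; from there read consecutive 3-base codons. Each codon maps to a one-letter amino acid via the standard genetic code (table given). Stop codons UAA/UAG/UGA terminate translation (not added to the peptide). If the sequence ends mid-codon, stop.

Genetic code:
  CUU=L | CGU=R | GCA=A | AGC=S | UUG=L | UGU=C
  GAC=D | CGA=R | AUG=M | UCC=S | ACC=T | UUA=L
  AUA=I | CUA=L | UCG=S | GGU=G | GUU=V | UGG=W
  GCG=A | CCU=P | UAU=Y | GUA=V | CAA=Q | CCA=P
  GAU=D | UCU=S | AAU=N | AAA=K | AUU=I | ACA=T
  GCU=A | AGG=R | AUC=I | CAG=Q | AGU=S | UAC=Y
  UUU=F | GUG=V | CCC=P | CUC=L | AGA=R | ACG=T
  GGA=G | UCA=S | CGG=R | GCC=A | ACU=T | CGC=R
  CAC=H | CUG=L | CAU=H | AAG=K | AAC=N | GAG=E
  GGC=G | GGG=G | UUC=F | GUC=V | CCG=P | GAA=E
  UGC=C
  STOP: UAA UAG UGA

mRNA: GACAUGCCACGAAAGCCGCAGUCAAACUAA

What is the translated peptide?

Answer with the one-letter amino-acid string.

start AUG at pos 3
pos 3: AUG -> M; peptide=M
pos 6: CCA -> P; peptide=MP
pos 9: CGA -> R; peptide=MPR
pos 12: AAG -> K; peptide=MPRK
pos 15: CCG -> P; peptide=MPRKP
pos 18: CAG -> Q; peptide=MPRKPQ
pos 21: UCA -> S; peptide=MPRKPQS
pos 24: AAC -> N; peptide=MPRKPQSN
pos 27: UAA -> STOP

Answer: MPRKPQSN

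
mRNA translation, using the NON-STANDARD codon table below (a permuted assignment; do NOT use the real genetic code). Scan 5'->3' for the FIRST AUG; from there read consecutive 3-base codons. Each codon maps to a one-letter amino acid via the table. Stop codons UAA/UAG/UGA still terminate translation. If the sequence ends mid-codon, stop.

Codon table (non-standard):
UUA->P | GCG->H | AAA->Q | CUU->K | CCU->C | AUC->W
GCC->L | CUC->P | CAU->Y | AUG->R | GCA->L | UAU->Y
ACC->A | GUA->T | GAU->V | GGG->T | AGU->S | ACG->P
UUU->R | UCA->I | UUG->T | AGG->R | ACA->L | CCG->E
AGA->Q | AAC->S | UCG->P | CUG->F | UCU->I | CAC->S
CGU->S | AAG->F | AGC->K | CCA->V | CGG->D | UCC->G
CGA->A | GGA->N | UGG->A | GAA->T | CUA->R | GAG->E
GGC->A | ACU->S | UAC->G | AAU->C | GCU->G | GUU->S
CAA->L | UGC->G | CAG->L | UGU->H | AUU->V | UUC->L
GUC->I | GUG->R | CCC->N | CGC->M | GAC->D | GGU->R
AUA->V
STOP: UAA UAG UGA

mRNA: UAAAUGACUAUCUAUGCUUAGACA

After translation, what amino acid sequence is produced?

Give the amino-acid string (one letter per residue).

Answer: RSWYG

Derivation:
start AUG at pos 3
pos 3: AUG -> R; peptide=R
pos 6: ACU -> S; peptide=RS
pos 9: AUC -> W; peptide=RSW
pos 12: UAU -> Y; peptide=RSWY
pos 15: GCU -> G; peptide=RSWYG
pos 18: UAG -> STOP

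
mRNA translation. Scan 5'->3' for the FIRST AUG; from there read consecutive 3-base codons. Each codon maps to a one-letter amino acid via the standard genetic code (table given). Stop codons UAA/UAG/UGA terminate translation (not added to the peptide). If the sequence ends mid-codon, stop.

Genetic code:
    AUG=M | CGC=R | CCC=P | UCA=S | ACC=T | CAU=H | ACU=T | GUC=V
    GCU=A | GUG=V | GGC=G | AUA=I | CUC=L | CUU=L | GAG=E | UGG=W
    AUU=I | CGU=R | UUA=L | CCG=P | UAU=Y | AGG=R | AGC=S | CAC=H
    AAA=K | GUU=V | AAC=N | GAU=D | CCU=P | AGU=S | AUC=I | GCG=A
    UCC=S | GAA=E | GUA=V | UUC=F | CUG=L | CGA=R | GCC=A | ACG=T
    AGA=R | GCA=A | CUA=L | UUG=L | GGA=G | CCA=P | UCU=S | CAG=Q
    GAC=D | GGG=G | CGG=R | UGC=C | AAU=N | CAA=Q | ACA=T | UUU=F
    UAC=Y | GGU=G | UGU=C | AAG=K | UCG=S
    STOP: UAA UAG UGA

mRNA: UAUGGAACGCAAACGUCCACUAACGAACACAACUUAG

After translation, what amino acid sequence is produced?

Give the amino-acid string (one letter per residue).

start AUG at pos 1
pos 1: AUG -> M; peptide=M
pos 4: GAA -> E; peptide=ME
pos 7: CGC -> R; peptide=MER
pos 10: AAA -> K; peptide=MERK
pos 13: CGU -> R; peptide=MERKR
pos 16: CCA -> P; peptide=MERKRP
pos 19: CUA -> L; peptide=MERKRPL
pos 22: ACG -> T; peptide=MERKRPLT
pos 25: AAC -> N; peptide=MERKRPLTN
pos 28: ACA -> T; peptide=MERKRPLTNT
pos 31: ACU -> T; peptide=MERKRPLTNTT
pos 34: UAG -> STOP

Answer: MERKRPLTNTT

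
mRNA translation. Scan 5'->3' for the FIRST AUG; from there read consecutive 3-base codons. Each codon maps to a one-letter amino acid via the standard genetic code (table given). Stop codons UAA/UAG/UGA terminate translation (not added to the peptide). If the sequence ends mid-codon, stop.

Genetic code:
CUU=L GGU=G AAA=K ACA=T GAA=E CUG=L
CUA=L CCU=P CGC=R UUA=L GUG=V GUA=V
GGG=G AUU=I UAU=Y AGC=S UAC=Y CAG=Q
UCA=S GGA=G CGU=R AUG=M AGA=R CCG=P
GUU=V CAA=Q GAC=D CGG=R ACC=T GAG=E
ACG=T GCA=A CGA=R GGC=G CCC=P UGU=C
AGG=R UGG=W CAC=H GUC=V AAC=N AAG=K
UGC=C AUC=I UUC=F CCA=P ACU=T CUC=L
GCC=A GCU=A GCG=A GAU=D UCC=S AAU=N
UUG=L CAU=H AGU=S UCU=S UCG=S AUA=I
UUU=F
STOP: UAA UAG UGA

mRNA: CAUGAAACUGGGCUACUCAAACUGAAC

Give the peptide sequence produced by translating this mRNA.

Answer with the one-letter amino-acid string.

Answer: MKLGYSN

Derivation:
start AUG at pos 1
pos 1: AUG -> M; peptide=M
pos 4: AAA -> K; peptide=MK
pos 7: CUG -> L; peptide=MKL
pos 10: GGC -> G; peptide=MKLG
pos 13: UAC -> Y; peptide=MKLGY
pos 16: UCA -> S; peptide=MKLGYS
pos 19: AAC -> N; peptide=MKLGYSN
pos 22: UGA -> STOP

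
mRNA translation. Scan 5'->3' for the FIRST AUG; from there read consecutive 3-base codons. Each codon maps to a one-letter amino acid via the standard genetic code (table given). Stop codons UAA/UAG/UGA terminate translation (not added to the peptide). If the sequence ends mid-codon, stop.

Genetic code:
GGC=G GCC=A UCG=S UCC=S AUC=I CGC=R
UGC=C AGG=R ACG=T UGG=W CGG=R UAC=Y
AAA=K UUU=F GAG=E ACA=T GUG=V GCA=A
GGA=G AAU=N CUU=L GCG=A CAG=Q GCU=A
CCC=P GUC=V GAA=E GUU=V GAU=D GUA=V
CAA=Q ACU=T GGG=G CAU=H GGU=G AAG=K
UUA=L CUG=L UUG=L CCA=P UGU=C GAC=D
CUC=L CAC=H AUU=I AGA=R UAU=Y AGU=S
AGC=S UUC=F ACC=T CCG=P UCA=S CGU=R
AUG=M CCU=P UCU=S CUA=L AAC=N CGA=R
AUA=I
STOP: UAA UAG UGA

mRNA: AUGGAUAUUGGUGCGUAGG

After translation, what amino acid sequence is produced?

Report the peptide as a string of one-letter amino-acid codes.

start AUG at pos 0
pos 0: AUG -> M; peptide=M
pos 3: GAU -> D; peptide=MD
pos 6: AUU -> I; peptide=MDI
pos 9: GGU -> G; peptide=MDIG
pos 12: GCG -> A; peptide=MDIGA
pos 15: UAG -> STOP

Answer: MDIGA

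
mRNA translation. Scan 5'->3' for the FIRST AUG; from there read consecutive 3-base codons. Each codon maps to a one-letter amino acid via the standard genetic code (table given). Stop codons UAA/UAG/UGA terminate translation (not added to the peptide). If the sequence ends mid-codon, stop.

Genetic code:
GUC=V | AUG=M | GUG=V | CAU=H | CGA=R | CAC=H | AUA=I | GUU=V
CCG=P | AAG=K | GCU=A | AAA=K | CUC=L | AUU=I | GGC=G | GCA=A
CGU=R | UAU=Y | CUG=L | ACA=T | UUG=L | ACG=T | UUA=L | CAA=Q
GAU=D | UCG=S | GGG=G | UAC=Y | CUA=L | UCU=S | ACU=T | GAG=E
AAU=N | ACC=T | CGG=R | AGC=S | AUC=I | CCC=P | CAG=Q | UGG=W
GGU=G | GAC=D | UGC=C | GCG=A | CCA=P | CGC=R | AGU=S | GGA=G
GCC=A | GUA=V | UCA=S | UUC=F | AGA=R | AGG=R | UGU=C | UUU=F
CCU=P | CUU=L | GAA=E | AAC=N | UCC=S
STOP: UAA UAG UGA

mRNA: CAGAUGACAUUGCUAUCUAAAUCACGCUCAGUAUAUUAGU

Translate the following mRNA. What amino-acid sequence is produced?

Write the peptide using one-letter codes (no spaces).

Answer: MTLLSKSRSVY

Derivation:
start AUG at pos 3
pos 3: AUG -> M; peptide=M
pos 6: ACA -> T; peptide=MT
pos 9: UUG -> L; peptide=MTL
pos 12: CUA -> L; peptide=MTLL
pos 15: UCU -> S; peptide=MTLLS
pos 18: AAA -> K; peptide=MTLLSK
pos 21: UCA -> S; peptide=MTLLSKS
pos 24: CGC -> R; peptide=MTLLSKSR
pos 27: UCA -> S; peptide=MTLLSKSRS
pos 30: GUA -> V; peptide=MTLLSKSRSV
pos 33: UAU -> Y; peptide=MTLLSKSRSVY
pos 36: UAG -> STOP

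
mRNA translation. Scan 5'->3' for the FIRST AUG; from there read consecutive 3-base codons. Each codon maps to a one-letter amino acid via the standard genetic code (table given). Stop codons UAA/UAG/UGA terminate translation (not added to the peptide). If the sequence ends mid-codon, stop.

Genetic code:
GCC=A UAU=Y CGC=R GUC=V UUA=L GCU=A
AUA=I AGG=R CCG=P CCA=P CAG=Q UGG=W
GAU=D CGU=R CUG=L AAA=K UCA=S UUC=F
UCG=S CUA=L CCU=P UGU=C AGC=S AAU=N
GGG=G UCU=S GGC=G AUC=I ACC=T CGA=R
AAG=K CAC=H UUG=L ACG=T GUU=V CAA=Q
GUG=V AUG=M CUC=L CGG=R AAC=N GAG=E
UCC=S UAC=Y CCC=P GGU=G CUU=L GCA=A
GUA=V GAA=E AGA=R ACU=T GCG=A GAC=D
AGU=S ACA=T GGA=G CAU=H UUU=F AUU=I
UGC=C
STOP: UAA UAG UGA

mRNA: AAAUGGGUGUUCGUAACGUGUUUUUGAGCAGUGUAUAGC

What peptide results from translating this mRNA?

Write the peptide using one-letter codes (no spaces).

Answer: MGVRNVFLSSV

Derivation:
start AUG at pos 2
pos 2: AUG -> M; peptide=M
pos 5: GGU -> G; peptide=MG
pos 8: GUU -> V; peptide=MGV
pos 11: CGU -> R; peptide=MGVR
pos 14: AAC -> N; peptide=MGVRN
pos 17: GUG -> V; peptide=MGVRNV
pos 20: UUU -> F; peptide=MGVRNVF
pos 23: UUG -> L; peptide=MGVRNVFL
pos 26: AGC -> S; peptide=MGVRNVFLS
pos 29: AGU -> S; peptide=MGVRNVFLSS
pos 32: GUA -> V; peptide=MGVRNVFLSSV
pos 35: UAG -> STOP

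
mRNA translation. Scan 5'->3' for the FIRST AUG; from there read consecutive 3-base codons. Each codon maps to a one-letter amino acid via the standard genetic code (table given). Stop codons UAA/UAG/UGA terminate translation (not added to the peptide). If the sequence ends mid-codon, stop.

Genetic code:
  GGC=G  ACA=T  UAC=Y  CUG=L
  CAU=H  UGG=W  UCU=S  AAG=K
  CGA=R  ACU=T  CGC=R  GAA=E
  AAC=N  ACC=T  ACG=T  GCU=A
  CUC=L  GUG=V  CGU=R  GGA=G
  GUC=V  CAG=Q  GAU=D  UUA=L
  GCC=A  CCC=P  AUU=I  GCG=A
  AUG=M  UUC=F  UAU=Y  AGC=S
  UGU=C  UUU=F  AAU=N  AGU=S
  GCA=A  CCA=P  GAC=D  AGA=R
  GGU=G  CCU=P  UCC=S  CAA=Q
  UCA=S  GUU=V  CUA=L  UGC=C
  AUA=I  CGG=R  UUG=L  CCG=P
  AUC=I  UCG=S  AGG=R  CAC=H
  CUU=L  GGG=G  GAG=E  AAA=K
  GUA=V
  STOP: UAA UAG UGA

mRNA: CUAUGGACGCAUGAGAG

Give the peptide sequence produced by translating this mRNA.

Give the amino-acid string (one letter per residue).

Answer: MDA

Derivation:
start AUG at pos 2
pos 2: AUG -> M; peptide=M
pos 5: GAC -> D; peptide=MD
pos 8: GCA -> A; peptide=MDA
pos 11: UGA -> STOP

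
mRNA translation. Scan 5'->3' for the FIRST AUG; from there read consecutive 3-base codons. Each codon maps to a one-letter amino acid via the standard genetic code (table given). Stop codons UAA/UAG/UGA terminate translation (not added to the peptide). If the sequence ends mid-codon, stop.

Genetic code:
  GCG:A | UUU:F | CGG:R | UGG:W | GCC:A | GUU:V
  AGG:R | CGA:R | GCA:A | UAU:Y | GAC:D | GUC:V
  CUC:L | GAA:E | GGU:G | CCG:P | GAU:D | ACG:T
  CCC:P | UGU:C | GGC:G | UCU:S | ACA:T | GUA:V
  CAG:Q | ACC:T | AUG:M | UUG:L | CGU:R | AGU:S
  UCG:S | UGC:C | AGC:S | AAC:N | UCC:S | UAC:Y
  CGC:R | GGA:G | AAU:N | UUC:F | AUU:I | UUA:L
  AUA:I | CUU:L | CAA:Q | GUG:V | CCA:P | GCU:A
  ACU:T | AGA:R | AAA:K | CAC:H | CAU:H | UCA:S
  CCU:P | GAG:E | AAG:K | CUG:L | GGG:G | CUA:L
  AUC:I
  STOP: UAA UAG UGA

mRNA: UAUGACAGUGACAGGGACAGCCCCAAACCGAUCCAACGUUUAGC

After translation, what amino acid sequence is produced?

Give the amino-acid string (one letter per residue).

start AUG at pos 1
pos 1: AUG -> M; peptide=M
pos 4: ACA -> T; peptide=MT
pos 7: GUG -> V; peptide=MTV
pos 10: ACA -> T; peptide=MTVT
pos 13: GGG -> G; peptide=MTVTG
pos 16: ACA -> T; peptide=MTVTGT
pos 19: GCC -> A; peptide=MTVTGTA
pos 22: CCA -> P; peptide=MTVTGTAP
pos 25: AAC -> N; peptide=MTVTGTAPN
pos 28: CGA -> R; peptide=MTVTGTAPNR
pos 31: UCC -> S; peptide=MTVTGTAPNRS
pos 34: AAC -> N; peptide=MTVTGTAPNRSN
pos 37: GUU -> V; peptide=MTVTGTAPNRSNV
pos 40: UAG -> STOP

Answer: MTVTGTAPNRSNV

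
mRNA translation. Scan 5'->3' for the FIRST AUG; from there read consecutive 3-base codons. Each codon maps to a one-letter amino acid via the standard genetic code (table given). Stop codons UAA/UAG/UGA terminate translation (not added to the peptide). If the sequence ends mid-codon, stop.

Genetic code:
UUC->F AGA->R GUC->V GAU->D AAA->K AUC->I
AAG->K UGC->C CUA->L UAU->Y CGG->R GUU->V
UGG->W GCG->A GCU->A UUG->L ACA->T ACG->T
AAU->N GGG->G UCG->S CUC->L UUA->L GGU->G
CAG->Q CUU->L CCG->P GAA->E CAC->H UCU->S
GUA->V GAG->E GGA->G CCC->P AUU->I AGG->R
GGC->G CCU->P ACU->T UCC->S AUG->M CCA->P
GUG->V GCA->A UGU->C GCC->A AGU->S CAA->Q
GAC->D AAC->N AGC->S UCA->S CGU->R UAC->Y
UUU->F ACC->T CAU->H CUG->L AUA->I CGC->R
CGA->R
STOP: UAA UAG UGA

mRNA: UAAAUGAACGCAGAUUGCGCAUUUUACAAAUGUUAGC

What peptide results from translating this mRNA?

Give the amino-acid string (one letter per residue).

Answer: MNADCAFYKC

Derivation:
start AUG at pos 3
pos 3: AUG -> M; peptide=M
pos 6: AAC -> N; peptide=MN
pos 9: GCA -> A; peptide=MNA
pos 12: GAU -> D; peptide=MNAD
pos 15: UGC -> C; peptide=MNADC
pos 18: GCA -> A; peptide=MNADCA
pos 21: UUU -> F; peptide=MNADCAF
pos 24: UAC -> Y; peptide=MNADCAFY
pos 27: AAA -> K; peptide=MNADCAFYK
pos 30: UGU -> C; peptide=MNADCAFYKC
pos 33: UAG -> STOP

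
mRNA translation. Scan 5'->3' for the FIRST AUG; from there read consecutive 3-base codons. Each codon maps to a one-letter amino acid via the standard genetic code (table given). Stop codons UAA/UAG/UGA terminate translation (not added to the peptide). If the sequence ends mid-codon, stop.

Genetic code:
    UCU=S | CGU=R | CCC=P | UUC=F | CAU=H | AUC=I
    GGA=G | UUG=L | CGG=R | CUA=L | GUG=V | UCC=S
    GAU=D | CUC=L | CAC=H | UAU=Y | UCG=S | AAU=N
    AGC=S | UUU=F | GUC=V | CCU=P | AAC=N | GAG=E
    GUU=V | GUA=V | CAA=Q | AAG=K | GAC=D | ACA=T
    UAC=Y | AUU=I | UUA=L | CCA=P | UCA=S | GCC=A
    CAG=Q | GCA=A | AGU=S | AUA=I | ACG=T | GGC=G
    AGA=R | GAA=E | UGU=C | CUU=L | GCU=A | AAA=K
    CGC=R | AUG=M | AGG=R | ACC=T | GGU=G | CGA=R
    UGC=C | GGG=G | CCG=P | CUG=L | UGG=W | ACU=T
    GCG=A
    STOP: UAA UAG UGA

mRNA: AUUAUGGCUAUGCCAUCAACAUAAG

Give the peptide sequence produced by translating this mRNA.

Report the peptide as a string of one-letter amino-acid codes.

start AUG at pos 3
pos 3: AUG -> M; peptide=M
pos 6: GCU -> A; peptide=MA
pos 9: AUG -> M; peptide=MAM
pos 12: CCA -> P; peptide=MAMP
pos 15: UCA -> S; peptide=MAMPS
pos 18: ACA -> T; peptide=MAMPST
pos 21: UAA -> STOP

Answer: MAMPST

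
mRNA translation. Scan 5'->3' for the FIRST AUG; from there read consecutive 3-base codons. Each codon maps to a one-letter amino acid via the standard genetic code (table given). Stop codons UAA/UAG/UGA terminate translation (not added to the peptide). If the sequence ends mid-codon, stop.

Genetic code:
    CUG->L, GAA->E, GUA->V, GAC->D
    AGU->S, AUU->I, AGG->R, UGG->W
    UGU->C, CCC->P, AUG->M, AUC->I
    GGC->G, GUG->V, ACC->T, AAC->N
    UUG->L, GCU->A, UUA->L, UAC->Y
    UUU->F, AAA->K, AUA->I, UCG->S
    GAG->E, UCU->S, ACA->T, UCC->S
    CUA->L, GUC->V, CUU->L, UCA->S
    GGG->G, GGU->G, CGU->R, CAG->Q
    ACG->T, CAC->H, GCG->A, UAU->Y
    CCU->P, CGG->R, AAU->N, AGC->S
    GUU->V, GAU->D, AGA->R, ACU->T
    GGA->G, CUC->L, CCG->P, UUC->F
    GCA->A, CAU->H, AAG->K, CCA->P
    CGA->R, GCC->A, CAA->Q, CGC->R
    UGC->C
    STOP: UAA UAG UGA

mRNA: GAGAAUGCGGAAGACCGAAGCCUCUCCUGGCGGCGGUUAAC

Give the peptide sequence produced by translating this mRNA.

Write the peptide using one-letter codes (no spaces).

Answer: MRKTEASPGGG

Derivation:
start AUG at pos 4
pos 4: AUG -> M; peptide=M
pos 7: CGG -> R; peptide=MR
pos 10: AAG -> K; peptide=MRK
pos 13: ACC -> T; peptide=MRKT
pos 16: GAA -> E; peptide=MRKTE
pos 19: GCC -> A; peptide=MRKTEA
pos 22: UCU -> S; peptide=MRKTEAS
pos 25: CCU -> P; peptide=MRKTEASP
pos 28: GGC -> G; peptide=MRKTEASPG
pos 31: GGC -> G; peptide=MRKTEASPGG
pos 34: GGU -> G; peptide=MRKTEASPGGG
pos 37: UAA -> STOP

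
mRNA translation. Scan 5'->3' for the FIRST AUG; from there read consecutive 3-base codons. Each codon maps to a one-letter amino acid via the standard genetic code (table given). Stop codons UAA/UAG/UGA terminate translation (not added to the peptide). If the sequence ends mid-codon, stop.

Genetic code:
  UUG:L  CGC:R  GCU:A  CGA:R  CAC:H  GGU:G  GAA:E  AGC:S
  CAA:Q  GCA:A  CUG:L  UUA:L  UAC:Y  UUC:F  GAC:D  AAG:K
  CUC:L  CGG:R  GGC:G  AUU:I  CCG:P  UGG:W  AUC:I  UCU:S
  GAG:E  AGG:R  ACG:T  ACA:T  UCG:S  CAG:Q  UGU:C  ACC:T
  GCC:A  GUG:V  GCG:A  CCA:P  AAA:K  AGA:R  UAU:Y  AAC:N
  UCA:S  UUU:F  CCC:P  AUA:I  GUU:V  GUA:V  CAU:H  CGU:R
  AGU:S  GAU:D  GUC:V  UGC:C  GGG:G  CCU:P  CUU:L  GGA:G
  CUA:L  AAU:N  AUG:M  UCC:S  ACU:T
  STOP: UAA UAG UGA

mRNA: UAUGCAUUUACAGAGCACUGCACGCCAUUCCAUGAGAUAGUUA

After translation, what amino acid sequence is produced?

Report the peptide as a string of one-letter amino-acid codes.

Answer: MHLQSTARHSMR

Derivation:
start AUG at pos 1
pos 1: AUG -> M; peptide=M
pos 4: CAU -> H; peptide=MH
pos 7: UUA -> L; peptide=MHL
pos 10: CAG -> Q; peptide=MHLQ
pos 13: AGC -> S; peptide=MHLQS
pos 16: ACU -> T; peptide=MHLQST
pos 19: GCA -> A; peptide=MHLQSTA
pos 22: CGC -> R; peptide=MHLQSTAR
pos 25: CAU -> H; peptide=MHLQSTARH
pos 28: UCC -> S; peptide=MHLQSTARHS
pos 31: AUG -> M; peptide=MHLQSTARHSM
pos 34: AGA -> R; peptide=MHLQSTARHSMR
pos 37: UAG -> STOP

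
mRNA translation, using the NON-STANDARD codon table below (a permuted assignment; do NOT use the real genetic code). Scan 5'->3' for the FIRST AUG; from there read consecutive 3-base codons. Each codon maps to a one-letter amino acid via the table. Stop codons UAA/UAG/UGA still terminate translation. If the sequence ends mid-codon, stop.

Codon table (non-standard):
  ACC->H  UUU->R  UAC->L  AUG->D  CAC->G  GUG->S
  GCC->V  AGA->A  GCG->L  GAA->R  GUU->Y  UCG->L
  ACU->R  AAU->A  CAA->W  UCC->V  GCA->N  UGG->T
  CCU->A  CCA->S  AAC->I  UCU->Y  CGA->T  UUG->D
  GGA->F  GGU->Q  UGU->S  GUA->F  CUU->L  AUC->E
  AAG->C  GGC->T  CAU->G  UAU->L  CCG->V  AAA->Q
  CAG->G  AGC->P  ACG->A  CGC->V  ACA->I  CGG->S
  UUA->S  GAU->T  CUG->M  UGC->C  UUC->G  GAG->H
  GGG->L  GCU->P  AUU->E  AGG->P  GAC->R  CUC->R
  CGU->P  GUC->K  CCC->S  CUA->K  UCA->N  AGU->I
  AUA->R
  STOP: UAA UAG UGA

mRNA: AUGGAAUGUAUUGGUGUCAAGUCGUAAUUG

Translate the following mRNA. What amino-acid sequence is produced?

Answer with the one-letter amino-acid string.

start AUG at pos 0
pos 0: AUG -> D; peptide=D
pos 3: GAA -> R; peptide=DR
pos 6: UGU -> S; peptide=DRS
pos 9: AUU -> E; peptide=DRSE
pos 12: GGU -> Q; peptide=DRSEQ
pos 15: GUC -> K; peptide=DRSEQK
pos 18: AAG -> C; peptide=DRSEQKC
pos 21: UCG -> L; peptide=DRSEQKCL
pos 24: UAA -> STOP

Answer: DRSEQKCL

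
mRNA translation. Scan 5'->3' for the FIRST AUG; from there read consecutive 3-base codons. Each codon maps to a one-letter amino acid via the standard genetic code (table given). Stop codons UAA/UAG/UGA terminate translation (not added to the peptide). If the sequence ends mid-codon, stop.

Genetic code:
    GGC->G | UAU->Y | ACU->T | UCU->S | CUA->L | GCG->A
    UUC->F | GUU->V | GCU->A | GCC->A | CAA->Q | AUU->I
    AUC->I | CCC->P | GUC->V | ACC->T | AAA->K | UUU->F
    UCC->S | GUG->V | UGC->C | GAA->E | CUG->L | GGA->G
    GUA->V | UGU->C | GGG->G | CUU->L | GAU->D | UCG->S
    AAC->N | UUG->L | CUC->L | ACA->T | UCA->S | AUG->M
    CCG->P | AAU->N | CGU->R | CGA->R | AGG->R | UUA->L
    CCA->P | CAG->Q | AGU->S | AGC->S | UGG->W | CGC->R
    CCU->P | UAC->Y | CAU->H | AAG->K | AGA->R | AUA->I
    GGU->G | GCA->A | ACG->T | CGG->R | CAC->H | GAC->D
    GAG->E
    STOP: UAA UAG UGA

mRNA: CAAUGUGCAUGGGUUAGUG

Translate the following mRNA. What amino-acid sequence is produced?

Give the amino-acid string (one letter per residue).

start AUG at pos 2
pos 2: AUG -> M; peptide=M
pos 5: UGC -> C; peptide=MC
pos 8: AUG -> M; peptide=MCM
pos 11: GGU -> G; peptide=MCMG
pos 14: UAG -> STOP

Answer: MCMG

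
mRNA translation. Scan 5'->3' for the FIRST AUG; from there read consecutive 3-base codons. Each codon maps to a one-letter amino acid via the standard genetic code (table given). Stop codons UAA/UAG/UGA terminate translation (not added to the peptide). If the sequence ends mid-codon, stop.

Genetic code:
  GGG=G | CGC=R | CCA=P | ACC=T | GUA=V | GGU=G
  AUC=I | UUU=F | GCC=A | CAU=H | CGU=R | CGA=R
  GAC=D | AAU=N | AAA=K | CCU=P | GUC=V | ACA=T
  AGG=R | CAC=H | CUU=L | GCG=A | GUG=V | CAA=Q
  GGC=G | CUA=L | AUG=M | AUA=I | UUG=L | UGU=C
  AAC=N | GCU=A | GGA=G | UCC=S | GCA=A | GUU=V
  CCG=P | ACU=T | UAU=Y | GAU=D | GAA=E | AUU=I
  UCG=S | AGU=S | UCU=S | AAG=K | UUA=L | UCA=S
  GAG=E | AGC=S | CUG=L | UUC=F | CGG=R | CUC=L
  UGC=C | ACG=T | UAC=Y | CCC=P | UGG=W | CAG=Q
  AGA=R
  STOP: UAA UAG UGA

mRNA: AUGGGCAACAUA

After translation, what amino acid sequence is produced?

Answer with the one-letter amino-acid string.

Answer: MGNI

Derivation:
start AUG at pos 0
pos 0: AUG -> M; peptide=M
pos 3: GGC -> G; peptide=MG
pos 6: AAC -> N; peptide=MGN
pos 9: AUA -> I; peptide=MGNI
pos 12: only 0 nt remain (<3), stop (end of mRNA)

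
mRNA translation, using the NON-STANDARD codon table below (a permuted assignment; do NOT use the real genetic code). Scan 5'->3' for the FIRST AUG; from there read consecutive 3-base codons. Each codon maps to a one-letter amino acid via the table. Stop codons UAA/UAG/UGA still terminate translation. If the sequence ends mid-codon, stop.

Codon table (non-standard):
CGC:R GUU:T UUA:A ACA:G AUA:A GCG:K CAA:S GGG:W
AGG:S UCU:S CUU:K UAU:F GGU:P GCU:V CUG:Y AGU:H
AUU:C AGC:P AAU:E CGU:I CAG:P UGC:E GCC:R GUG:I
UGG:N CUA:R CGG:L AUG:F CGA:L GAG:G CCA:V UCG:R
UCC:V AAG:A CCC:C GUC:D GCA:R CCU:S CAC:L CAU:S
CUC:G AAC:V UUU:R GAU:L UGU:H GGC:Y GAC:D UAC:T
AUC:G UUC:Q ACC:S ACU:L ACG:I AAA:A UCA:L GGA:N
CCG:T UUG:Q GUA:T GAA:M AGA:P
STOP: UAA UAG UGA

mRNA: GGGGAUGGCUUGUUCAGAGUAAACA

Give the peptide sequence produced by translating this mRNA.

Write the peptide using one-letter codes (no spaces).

start AUG at pos 4
pos 4: AUG -> F; peptide=F
pos 7: GCU -> V; peptide=FV
pos 10: UGU -> H; peptide=FVH
pos 13: UCA -> L; peptide=FVHL
pos 16: GAG -> G; peptide=FVHLG
pos 19: UAA -> STOP

Answer: FVHLG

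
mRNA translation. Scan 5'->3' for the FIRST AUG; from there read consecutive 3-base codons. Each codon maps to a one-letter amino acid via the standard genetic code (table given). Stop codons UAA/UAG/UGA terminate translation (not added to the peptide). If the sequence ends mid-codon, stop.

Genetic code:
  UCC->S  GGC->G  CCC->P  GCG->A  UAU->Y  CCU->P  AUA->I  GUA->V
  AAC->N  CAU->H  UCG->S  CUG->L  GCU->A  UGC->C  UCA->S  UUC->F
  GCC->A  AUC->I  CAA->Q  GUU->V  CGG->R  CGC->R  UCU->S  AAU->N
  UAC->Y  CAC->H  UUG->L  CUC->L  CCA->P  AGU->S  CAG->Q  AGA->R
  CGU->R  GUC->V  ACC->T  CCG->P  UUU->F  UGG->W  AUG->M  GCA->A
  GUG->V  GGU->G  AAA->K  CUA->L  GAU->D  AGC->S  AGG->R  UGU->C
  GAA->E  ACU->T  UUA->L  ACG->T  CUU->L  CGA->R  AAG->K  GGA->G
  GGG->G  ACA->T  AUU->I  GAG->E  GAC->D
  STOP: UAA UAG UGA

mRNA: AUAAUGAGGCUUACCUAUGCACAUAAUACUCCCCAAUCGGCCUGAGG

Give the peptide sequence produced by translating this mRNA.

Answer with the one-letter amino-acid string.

start AUG at pos 3
pos 3: AUG -> M; peptide=M
pos 6: AGG -> R; peptide=MR
pos 9: CUU -> L; peptide=MRL
pos 12: ACC -> T; peptide=MRLT
pos 15: UAU -> Y; peptide=MRLTY
pos 18: GCA -> A; peptide=MRLTYA
pos 21: CAU -> H; peptide=MRLTYAH
pos 24: AAU -> N; peptide=MRLTYAHN
pos 27: ACU -> T; peptide=MRLTYAHNT
pos 30: CCC -> P; peptide=MRLTYAHNTP
pos 33: CAA -> Q; peptide=MRLTYAHNTPQ
pos 36: UCG -> S; peptide=MRLTYAHNTPQS
pos 39: GCC -> A; peptide=MRLTYAHNTPQSA
pos 42: UGA -> STOP

Answer: MRLTYAHNTPQSA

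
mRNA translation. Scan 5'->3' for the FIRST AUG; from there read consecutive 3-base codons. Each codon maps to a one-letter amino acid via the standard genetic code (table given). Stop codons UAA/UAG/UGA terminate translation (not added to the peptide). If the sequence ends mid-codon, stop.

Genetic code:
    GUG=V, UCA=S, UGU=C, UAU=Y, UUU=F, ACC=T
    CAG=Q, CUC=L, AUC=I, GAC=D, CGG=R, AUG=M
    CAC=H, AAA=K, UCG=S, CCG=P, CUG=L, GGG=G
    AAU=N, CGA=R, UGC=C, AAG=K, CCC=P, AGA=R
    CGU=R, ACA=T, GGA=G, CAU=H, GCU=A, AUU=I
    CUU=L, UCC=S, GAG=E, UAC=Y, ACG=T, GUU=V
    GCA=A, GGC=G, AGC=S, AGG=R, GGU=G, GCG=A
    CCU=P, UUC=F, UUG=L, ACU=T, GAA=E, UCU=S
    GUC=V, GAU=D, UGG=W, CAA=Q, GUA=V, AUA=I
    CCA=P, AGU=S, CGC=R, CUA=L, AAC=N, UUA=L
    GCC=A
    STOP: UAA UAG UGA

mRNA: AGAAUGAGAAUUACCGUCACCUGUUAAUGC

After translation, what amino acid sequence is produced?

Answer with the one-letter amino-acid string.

start AUG at pos 3
pos 3: AUG -> M; peptide=M
pos 6: AGA -> R; peptide=MR
pos 9: AUU -> I; peptide=MRI
pos 12: ACC -> T; peptide=MRIT
pos 15: GUC -> V; peptide=MRITV
pos 18: ACC -> T; peptide=MRITVT
pos 21: UGU -> C; peptide=MRITVTC
pos 24: UAA -> STOP

Answer: MRITVTC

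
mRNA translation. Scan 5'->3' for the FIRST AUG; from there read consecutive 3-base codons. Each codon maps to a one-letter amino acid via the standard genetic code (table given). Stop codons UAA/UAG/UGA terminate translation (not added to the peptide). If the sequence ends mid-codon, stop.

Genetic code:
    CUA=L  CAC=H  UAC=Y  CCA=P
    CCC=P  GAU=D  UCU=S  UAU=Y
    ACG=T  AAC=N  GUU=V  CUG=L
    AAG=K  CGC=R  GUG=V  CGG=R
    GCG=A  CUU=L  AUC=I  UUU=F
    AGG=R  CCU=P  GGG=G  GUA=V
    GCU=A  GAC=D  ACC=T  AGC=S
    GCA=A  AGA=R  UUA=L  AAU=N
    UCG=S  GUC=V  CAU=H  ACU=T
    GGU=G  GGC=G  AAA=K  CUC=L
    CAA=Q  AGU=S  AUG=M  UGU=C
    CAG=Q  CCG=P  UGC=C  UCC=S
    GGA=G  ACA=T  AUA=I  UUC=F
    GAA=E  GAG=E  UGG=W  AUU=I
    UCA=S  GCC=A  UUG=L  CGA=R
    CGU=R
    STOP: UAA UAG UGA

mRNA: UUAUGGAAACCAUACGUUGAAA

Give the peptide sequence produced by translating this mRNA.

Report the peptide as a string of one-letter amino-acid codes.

Answer: METIR

Derivation:
start AUG at pos 2
pos 2: AUG -> M; peptide=M
pos 5: GAA -> E; peptide=ME
pos 8: ACC -> T; peptide=MET
pos 11: AUA -> I; peptide=METI
pos 14: CGU -> R; peptide=METIR
pos 17: UGA -> STOP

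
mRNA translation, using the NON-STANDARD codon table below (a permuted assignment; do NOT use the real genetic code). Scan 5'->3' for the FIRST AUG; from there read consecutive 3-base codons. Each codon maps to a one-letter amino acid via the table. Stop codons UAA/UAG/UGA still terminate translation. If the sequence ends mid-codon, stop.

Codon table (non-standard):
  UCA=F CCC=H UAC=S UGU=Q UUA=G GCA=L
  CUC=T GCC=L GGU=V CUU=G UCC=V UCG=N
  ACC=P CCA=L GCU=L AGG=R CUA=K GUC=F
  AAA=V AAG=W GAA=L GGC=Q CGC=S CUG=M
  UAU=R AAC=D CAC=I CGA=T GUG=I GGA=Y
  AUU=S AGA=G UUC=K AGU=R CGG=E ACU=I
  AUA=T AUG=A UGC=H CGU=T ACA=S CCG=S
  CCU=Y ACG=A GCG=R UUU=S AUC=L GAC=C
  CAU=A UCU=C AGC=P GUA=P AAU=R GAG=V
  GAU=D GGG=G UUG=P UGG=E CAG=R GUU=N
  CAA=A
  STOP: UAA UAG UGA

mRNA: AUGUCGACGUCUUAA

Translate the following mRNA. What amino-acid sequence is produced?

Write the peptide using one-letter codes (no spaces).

start AUG at pos 0
pos 0: AUG -> A; peptide=A
pos 3: UCG -> N; peptide=AN
pos 6: ACG -> A; peptide=ANA
pos 9: UCU -> C; peptide=ANAC
pos 12: UAA -> STOP

Answer: ANAC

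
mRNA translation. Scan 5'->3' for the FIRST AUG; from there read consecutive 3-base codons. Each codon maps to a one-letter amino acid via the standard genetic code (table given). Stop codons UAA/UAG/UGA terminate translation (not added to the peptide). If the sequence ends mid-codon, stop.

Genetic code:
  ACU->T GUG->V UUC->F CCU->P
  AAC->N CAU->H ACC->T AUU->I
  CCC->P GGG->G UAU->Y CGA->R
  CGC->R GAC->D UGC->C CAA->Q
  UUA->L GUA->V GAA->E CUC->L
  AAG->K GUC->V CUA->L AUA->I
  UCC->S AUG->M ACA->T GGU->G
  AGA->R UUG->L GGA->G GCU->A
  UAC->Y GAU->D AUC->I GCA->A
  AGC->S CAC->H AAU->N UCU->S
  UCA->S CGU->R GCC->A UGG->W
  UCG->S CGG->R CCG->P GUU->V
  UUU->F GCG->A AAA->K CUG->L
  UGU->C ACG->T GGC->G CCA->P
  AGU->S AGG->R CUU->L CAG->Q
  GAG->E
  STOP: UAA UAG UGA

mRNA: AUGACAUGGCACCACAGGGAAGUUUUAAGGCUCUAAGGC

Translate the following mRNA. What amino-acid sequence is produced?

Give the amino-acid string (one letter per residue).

start AUG at pos 0
pos 0: AUG -> M; peptide=M
pos 3: ACA -> T; peptide=MT
pos 6: UGG -> W; peptide=MTW
pos 9: CAC -> H; peptide=MTWH
pos 12: CAC -> H; peptide=MTWHH
pos 15: AGG -> R; peptide=MTWHHR
pos 18: GAA -> E; peptide=MTWHHRE
pos 21: GUU -> V; peptide=MTWHHREV
pos 24: UUA -> L; peptide=MTWHHREVL
pos 27: AGG -> R; peptide=MTWHHREVLR
pos 30: CUC -> L; peptide=MTWHHREVLRL
pos 33: UAA -> STOP

Answer: MTWHHREVLRL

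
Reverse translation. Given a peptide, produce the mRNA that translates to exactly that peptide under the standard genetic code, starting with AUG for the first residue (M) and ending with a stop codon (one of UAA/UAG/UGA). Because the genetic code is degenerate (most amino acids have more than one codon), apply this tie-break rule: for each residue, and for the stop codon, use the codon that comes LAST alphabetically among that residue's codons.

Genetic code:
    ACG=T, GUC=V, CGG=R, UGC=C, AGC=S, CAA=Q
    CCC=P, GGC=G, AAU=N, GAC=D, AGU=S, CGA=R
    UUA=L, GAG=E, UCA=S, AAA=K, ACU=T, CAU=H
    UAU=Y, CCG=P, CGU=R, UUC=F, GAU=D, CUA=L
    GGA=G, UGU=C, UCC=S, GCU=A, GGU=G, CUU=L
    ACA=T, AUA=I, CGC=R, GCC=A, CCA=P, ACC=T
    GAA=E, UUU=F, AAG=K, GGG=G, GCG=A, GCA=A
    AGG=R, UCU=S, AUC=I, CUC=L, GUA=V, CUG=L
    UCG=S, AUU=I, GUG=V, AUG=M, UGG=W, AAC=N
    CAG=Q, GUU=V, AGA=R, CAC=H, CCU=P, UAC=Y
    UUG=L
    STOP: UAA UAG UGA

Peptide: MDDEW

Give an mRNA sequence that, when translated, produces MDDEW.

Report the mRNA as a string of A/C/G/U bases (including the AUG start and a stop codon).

Answer: mRNA: AUGGAUGAUGAGUGGUGA

Derivation:
residue 1: M -> AUG (start codon)
residue 2: D codons sorted = GAC,GAU -> pick last = GAU
residue 3: D codons sorted = GAC,GAU -> pick last = GAU
residue 4: E codons sorted = GAA,GAG -> pick last = GAG
residue 5: W -> UGG (only codon)
terminator: stop codons sorted = UAA,UAG,UGA -> pick last = UGA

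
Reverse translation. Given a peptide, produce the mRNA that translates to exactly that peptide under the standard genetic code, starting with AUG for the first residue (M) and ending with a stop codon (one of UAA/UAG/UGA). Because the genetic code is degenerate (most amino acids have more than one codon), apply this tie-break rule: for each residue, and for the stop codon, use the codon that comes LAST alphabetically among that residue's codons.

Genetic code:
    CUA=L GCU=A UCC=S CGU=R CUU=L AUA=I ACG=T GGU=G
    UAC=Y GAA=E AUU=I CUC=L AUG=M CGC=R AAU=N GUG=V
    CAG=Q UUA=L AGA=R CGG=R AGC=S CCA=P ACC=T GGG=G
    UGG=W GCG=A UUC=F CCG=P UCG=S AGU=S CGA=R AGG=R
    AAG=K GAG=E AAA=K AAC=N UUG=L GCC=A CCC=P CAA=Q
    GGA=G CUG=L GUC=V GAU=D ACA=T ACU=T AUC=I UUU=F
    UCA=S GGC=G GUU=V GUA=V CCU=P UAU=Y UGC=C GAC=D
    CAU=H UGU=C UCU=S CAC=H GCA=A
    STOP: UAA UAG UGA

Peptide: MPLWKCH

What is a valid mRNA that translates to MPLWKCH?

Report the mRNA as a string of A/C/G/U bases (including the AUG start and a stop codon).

residue 1: M -> AUG (start codon)
residue 2: P codons sorted = CCA,CCC,CCG,CCU -> pick last = CCU
residue 3: L codons sorted = CUA,CUC,CUG,CUU,UUA,UUG -> pick last = UUG
residue 4: W -> UGG (only codon)
residue 5: K codons sorted = AAA,AAG -> pick last = AAG
residue 6: C codons sorted = UGC,UGU -> pick last = UGU
residue 7: H codons sorted = CAC,CAU -> pick last = CAU
terminator: stop codons sorted = UAA,UAG,UGA -> pick last = UGA

Answer: mRNA: AUGCCUUUGUGGAAGUGUCAUUGA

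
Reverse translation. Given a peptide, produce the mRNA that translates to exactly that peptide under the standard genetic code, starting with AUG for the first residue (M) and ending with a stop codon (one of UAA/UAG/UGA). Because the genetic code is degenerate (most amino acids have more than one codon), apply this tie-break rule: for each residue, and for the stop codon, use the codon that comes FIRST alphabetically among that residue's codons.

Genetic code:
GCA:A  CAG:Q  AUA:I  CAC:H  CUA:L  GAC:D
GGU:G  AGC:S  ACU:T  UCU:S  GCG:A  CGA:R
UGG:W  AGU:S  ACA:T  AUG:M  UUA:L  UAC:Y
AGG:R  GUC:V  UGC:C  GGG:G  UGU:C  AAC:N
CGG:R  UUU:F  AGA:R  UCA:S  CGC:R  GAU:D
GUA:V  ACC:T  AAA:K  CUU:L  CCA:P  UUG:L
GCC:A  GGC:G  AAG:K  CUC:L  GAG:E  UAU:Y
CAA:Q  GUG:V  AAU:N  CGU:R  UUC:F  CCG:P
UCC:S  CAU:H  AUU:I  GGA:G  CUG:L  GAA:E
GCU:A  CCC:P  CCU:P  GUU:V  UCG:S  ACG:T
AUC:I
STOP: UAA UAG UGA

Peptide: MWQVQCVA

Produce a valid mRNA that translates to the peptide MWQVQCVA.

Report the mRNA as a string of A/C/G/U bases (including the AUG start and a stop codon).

Answer: mRNA: AUGUGGCAAGUACAAUGCGUAGCAUAA

Derivation:
residue 1: M -> AUG (start codon)
residue 2: W -> UGG (only codon)
residue 3: Q codons sorted = CAA,CAG -> pick first = CAA
residue 4: V codons sorted = GUA,GUC,GUG,GUU -> pick first = GUA
residue 5: Q codons sorted = CAA,CAG -> pick first = CAA
residue 6: C codons sorted = UGC,UGU -> pick first = UGC
residue 7: V codons sorted = GUA,GUC,GUG,GUU -> pick first = GUA
residue 8: A codons sorted = GCA,GCC,GCG,GCU -> pick first = GCA
terminator: stop codons sorted = UAA,UAG,UGA -> pick first = UAA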